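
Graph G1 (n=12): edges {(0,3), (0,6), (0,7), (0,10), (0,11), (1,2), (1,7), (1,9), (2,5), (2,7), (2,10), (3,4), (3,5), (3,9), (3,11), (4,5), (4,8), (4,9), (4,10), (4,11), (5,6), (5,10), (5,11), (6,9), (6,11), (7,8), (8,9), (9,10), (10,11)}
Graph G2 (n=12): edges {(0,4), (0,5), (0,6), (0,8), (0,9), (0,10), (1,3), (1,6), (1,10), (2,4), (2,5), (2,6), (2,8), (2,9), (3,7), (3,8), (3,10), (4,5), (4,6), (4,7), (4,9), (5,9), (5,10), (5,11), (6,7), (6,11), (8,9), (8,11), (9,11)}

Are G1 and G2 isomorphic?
Yes, isomorphic

The graphs are isomorphic.
One valid mapping φ: V(G1) → V(G2): 0→8, 1→1, 2→10, 3→2, 4→4, 5→5, 6→11, 7→3, 8→7, 9→6, 10→0, 11→9

Verify φ preserves adjacency — for each edge of G1, its image is an edge of G2:
  (0,3) → (φ(0),φ(3)) = (2,8) ∈ E(G2) ✓
  (0,6) → (φ(0),φ(6)) = (8,11) ∈ E(G2) ✓
  (0,7) → (φ(0),φ(7)) = (3,8) ∈ E(G2) ✓
  (0,10) → (φ(0),φ(10)) = (0,8) ∈ E(G2) ✓
  (0,11) → (φ(0),φ(11)) = (8,9) ∈ E(G2) ✓
  (1,2) → (φ(1),φ(2)) = (1,10) ∈ E(G2) ✓
  (1,7) → (φ(1),φ(7)) = (1,3) ∈ E(G2) ✓
  (1,9) → (φ(1),φ(9)) = (1,6) ∈ E(G2) ✓
  (2,5) → (φ(2),φ(5)) = (5,10) ∈ E(G2) ✓
  (2,7) → (φ(2),φ(7)) = (3,10) ∈ E(G2) ✓
  (2,10) → (φ(2),φ(10)) = (0,10) ∈ E(G2) ✓
  (3,4) → (φ(3),φ(4)) = (2,4) ∈ E(G2) ✓
  (3,5) → (φ(3),φ(5)) = (2,5) ∈ E(G2) ✓
  (3,9) → (φ(3),φ(9)) = (2,6) ∈ E(G2) ✓
  (3,11) → (φ(3),φ(11)) = (2,9) ∈ E(G2) ✓
  (4,5) → (φ(4),φ(5)) = (4,5) ∈ E(G2) ✓
  (4,8) → (φ(4),φ(8)) = (4,7) ∈ E(G2) ✓
  (4,9) → (φ(4),φ(9)) = (4,6) ∈ E(G2) ✓
  (4,10) → (φ(4),φ(10)) = (0,4) ∈ E(G2) ✓
  (4,11) → (φ(4),φ(11)) = (4,9) ∈ E(G2) ✓
  (5,6) → (φ(5),φ(6)) = (5,11) ∈ E(G2) ✓
  (5,10) → (φ(5),φ(10)) = (0,5) ∈ E(G2) ✓
  (5,11) → (φ(5),φ(11)) = (5,9) ∈ E(G2) ✓
  (6,9) → (φ(6),φ(9)) = (6,11) ∈ E(G2) ✓
  (6,11) → (φ(6),φ(11)) = (9,11) ∈ E(G2) ✓
  (7,8) → (φ(7),φ(8)) = (3,7) ∈ E(G2) ✓
  (8,9) → (φ(8),φ(9)) = (6,7) ∈ E(G2) ✓
  (9,10) → (φ(9),φ(10)) = (0,6) ∈ E(G2) ✓
  (10,11) → (φ(10),φ(11)) = (0,9) ∈ E(G2) ✓
All 29 edges of G1 map to edges of G2, and |E(G1)| = |E(G2)| = 29, so φ is a bijection on edges as well as vertices. Hence G1 ≅ G2.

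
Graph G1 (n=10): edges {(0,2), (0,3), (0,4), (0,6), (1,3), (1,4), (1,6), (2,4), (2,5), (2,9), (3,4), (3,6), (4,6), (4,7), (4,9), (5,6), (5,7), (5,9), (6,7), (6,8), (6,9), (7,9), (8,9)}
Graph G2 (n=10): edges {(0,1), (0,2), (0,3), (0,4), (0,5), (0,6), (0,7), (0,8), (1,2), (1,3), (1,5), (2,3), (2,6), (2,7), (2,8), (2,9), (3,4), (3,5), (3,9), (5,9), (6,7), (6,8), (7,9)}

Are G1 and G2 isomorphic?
Yes, isomorphic

The graphs are isomorphic.
One valid mapping φ: V(G1) → V(G2): 0→7, 1→8, 2→9, 3→6, 4→2, 5→5, 6→0, 7→1, 8→4, 9→3

Verify φ preserves adjacency — for each edge of G1, its image is an edge of G2:
  (0,2) → (φ(0),φ(2)) = (7,9) ∈ E(G2) ✓
  (0,3) → (φ(0),φ(3)) = (6,7) ∈ E(G2) ✓
  (0,4) → (φ(0),φ(4)) = (2,7) ∈ E(G2) ✓
  (0,6) → (φ(0),φ(6)) = (0,7) ∈ E(G2) ✓
  (1,3) → (φ(1),φ(3)) = (6,8) ∈ E(G2) ✓
  (1,4) → (φ(1),φ(4)) = (2,8) ∈ E(G2) ✓
  (1,6) → (φ(1),φ(6)) = (0,8) ∈ E(G2) ✓
  (2,4) → (φ(2),φ(4)) = (2,9) ∈ E(G2) ✓
  (2,5) → (φ(2),φ(5)) = (5,9) ∈ E(G2) ✓
  (2,9) → (φ(2),φ(9)) = (3,9) ∈ E(G2) ✓
  (3,4) → (φ(3),φ(4)) = (2,6) ∈ E(G2) ✓
  (3,6) → (φ(3),φ(6)) = (0,6) ∈ E(G2) ✓
  (4,6) → (φ(4),φ(6)) = (0,2) ∈ E(G2) ✓
  (4,7) → (φ(4),φ(7)) = (1,2) ∈ E(G2) ✓
  (4,9) → (φ(4),φ(9)) = (2,3) ∈ E(G2) ✓
  (5,6) → (φ(5),φ(6)) = (0,5) ∈ E(G2) ✓
  (5,7) → (φ(5),φ(7)) = (1,5) ∈ E(G2) ✓
  (5,9) → (φ(5),φ(9)) = (3,5) ∈ E(G2) ✓
  (6,7) → (φ(6),φ(7)) = (0,1) ∈ E(G2) ✓
  (6,8) → (φ(6),φ(8)) = (0,4) ∈ E(G2) ✓
  (6,9) → (φ(6),φ(9)) = (0,3) ∈ E(G2) ✓
  (7,9) → (φ(7),φ(9)) = (1,3) ∈ E(G2) ✓
  (8,9) → (φ(8),φ(9)) = (3,4) ∈ E(G2) ✓
All 23 edges of G1 map to edges of G2, and |E(G1)| = |E(G2)| = 23, so φ is a bijection on edges as well as vertices. Hence G1 ≅ G2.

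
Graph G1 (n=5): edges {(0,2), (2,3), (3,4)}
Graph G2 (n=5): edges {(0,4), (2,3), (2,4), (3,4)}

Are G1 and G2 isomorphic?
No, not isomorphic

The graphs are NOT isomorphic.

Counting triangles (3-cliques): G1 has 0, G2 has 1.
Triangle count is an isomorphism invariant, so differing triangle counts rule out isomorphism.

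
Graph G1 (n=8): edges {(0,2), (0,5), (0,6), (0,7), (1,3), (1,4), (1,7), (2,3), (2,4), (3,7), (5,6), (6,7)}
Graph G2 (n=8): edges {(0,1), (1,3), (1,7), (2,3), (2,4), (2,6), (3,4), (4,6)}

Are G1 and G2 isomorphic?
No, not isomorphic

The graphs are NOT isomorphic.

Connected components of G1: 1 component(s) with vertex sets [[0, 1, 2, 3, 4, 5, 6, 7]], sizes [8].
Connected components of G2: 2 component(s) with vertex sets [[5], [0, 1, 2, 3, 4, 6, 7]], sizes [1, 7].
The number of connected components (and the multiset of component sizes) is an isomorphism invariant — an isomorphism maps each component of G1 bijectively onto a component of G2. Since G1 has 1 component(s) and G2 has 2, they cannot be isomorphic.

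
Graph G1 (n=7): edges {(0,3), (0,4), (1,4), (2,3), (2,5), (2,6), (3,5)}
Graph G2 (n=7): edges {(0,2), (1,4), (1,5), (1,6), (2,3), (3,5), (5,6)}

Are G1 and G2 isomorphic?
Yes, isomorphic

The graphs are isomorphic.
One valid mapping φ: V(G1) → V(G2): 0→3, 1→0, 2→1, 3→5, 4→2, 5→6, 6→4

Verify φ preserves adjacency — for each edge of G1, its image is an edge of G2:
  (0,3) → (φ(0),φ(3)) = (3,5) ∈ E(G2) ✓
  (0,4) → (φ(0),φ(4)) = (2,3) ∈ E(G2) ✓
  (1,4) → (φ(1),φ(4)) = (0,2) ∈ E(G2) ✓
  (2,3) → (φ(2),φ(3)) = (1,5) ∈ E(G2) ✓
  (2,5) → (φ(2),φ(5)) = (1,6) ∈ E(G2) ✓
  (2,6) → (φ(2),φ(6)) = (1,4) ∈ E(G2) ✓
  (3,5) → (φ(3),φ(5)) = (5,6) ∈ E(G2) ✓
All 7 edges of G1 map to edges of G2, and |E(G1)| = |E(G2)| = 7, so φ is a bijection on edges as well as vertices. Hence G1 ≅ G2.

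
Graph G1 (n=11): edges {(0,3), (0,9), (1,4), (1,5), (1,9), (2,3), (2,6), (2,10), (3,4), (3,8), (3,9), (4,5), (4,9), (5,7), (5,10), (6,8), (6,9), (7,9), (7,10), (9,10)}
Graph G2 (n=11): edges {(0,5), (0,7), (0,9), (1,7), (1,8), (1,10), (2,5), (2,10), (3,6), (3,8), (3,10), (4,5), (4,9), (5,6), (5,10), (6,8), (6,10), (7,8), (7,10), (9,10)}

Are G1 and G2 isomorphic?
Yes, isomorphic

The graphs are isomorphic.
One valid mapping φ: V(G1) → V(G2): 0→2, 1→3, 2→0, 3→5, 4→6, 5→8, 6→9, 7→1, 8→4, 9→10, 10→7

Verify φ preserves adjacency — for each edge of G1, its image is an edge of G2:
  (0,3) → (φ(0),φ(3)) = (2,5) ∈ E(G2) ✓
  (0,9) → (φ(0),φ(9)) = (2,10) ∈ E(G2) ✓
  (1,4) → (φ(1),φ(4)) = (3,6) ∈ E(G2) ✓
  (1,5) → (φ(1),φ(5)) = (3,8) ∈ E(G2) ✓
  (1,9) → (φ(1),φ(9)) = (3,10) ∈ E(G2) ✓
  (2,3) → (φ(2),φ(3)) = (0,5) ∈ E(G2) ✓
  (2,6) → (φ(2),φ(6)) = (0,9) ∈ E(G2) ✓
  (2,10) → (φ(2),φ(10)) = (0,7) ∈ E(G2) ✓
  (3,4) → (φ(3),φ(4)) = (5,6) ∈ E(G2) ✓
  (3,8) → (φ(3),φ(8)) = (4,5) ∈ E(G2) ✓
  (3,9) → (φ(3),φ(9)) = (5,10) ∈ E(G2) ✓
  (4,5) → (φ(4),φ(5)) = (6,8) ∈ E(G2) ✓
  (4,9) → (φ(4),φ(9)) = (6,10) ∈ E(G2) ✓
  (5,7) → (φ(5),φ(7)) = (1,8) ∈ E(G2) ✓
  (5,10) → (φ(5),φ(10)) = (7,8) ∈ E(G2) ✓
  (6,8) → (φ(6),φ(8)) = (4,9) ∈ E(G2) ✓
  (6,9) → (φ(6),φ(9)) = (9,10) ∈ E(G2) ✓
  (7,9) → (φ(7),φ(9)) = (1,10) ∈ E(G2) ✓
  (7,10) → (φ(7),φ(10)) = (1,7) ∈ E(G2) ✓
  (9,10) → (φ(9),φ(10)) = (7,10) ∈ E(G2) ✓
All 20 edges of G1 map to edges of G2, and |E(G1)| = |E(G2)| = 20, so φ is a bijection on edges as well as vertices. Hence G1 ≅ G2.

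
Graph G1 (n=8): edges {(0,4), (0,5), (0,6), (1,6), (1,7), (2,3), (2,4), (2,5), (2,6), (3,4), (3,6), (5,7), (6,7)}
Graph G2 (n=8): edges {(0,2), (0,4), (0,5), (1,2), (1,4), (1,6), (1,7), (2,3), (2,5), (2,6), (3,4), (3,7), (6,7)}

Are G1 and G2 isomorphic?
Yes, isomorphic

The graphs are isomorphic.
One valid mapping φ: V(G1) → V(G2): 0→3, 1→5, 2→1, 3→6, 4→7, 5→4, 6→2, 7→0

Verify φ preserves adjacency — for each edge of G1, its image is an edge of G2:
  (0,4) → (φ(0),φ(4)) = (3,7) ∈ E(G2) ✓
  (0,5) → (φ(0),φ(5)) = (3,4) ∈ E(G2) ✓
  (0,6) → (φ(0),φ(6)) = (2,3) ∈ E(G2) ✓
  (1,6) → (φ(1),φ(6)) = (2,5) ∈ E(G2) ✓
  (1,7) → (φ(1),φ(7)) = (0,5) ∈ E(G2) ✓
  (2,3) → (φ(2),φ(3)) = (1,6) ∈ E(G2) ✓
  (2,4) → (φ(2),φ(4)) = (1,7) ∈ E(G2) ✓
  (2,5) → (φ(2),φ(5)) = (1,4) ∈ E(G2) ✓
  (2,6) → (φ(2),φ(6)) = (1,2) ∈ E(G2) ✓
  (3,4) → (φ(3),φ(4)) = (6,7) ∈ E(G2) ✓
  (3,6) → (φ(3),φ(6)) = (2,6) ∈ E(G2) ✓
  (5,7) → (φ(5),φ(7)) = (0,4) ∈ E(G2) ✓
  (6,7) → (φ(6),φ(7)) = (0,2) ∈ E(G2) ✓
All 13 edges of G1 map to edges of G2, and |E(G1)| = |E(G2)| = 13, so φ is a bijection on edges as well as vertices. Hence G1 ≅ G2.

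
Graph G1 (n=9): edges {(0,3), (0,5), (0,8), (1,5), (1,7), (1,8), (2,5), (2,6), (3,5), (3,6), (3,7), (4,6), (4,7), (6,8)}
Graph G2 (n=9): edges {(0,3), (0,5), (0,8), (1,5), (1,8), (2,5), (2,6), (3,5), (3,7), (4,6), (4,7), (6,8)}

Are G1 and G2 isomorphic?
No, not isomorphic

The graphs are NOT isomorphic.

Counting edges: G1 has 14 edge(s); G2 has 12 edge(s).
Edge count is an isomorphism invariant (a bijection on vertices induces a bijection on edges), so differing edge counts rule out isomorphism.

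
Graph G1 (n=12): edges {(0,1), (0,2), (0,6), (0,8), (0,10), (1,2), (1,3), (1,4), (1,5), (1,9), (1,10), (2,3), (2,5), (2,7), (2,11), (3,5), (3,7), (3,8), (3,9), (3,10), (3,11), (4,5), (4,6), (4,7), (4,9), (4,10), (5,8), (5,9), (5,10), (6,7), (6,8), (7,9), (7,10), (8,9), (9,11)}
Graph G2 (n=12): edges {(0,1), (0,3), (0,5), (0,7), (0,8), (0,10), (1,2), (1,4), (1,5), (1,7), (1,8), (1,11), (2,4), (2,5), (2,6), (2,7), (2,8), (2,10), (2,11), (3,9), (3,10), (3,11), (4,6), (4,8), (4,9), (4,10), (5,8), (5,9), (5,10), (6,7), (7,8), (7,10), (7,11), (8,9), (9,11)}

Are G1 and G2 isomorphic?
Yes, isomorphic

The graphs are isomorphic.
One valid mapping φ: V(G1) → V(G2): 0→9, 1→8, 2→4, 3→2, 4→0, 5→1, 6→3, 7→10, 8→11, 9→7, 10→5, 11→6

Verify φ preserves adjacency — for each edge of G1, its image is an edge of G2:
  (0,1) → (φ(0),φ(1)) = (8,9) ∈ E(G2) ✓
  (0,2) → (φ(0),φ(2)) = (4,9) ∈ E(G2) ✓
  (0,6) → (φ(0),φ(6)) = (3,9) ∈ E(G2) ✓
  (0,8) → (φ(0),φ(8)) = (9,11) ∈ E(G2) ✓
  (0,10) → (φ(0),φ(10)) = (5,9) ∈ E(G2) ✓
  (1,2) → (φ(1),φ(2)) = (4,8) ∈ E(G2) ✓
  (1,3) → (φ(1),φ(3)) = (2,8) ∈ E(G2) ✓
  (1,4) → (φ(1),φ(4)) = (0,8) ∈ E(G2) ✓
  (1,5) → (φ(1),φ(5)) = (1,8) ∈ E(G2) ✓
  (1,9) → (φ(1),φ(9)) = (7,8) ∈ E(G2) ✓
  (1,10) → (φ(1),φ(10)) = (5,8) ∈ E(G2) ✓
  (2,3) → (φ(2),φ(3)) = (2,4) ∈ E(G2) ✓
  (2,5) → (φ(2),φ(5)) = (1,4) ∈ E(G2) ✓
  (2,7) → (φ(2),φ(7)) = (4,10) ∈ E(G2) ✓
  (2,11) → (φ(2),φ(11)) = (4,6) ∈ E(G2) ✓
  (3,5) → (φ(3),φ(5)) = (1,2) ∈ E(G2) ✓
  (3,7) → (φ(3),φ(7)) = (2,10) ∈ E(G2) ✓
  (3,8) → (φ(3),φ(8)) = (2,11) ∈ E(G2) ✓
  (3,9) → (φ(3),φ(9)) = (2,7) ∈ E(G2) ✓
  (3,10) → (φ(3),φ(10)) = (2,5) ∈ E(G2) ✓
  (3,11) → (φ(3),φ(11)) = (2,6) ∈ E(G2) ✓
  (4,5) → (φ(4),φ(5)) = (0,1) ∈ E(G2) ✓
  (4,6) → (φ(4),φ(6)) = (0,3) ∈ E(G2) ✓
  (4,7) → (φ(4),φ(7)) = (0,10) ∈ E(G2) ✓
  (4,9) → (φ(4),φ(9)) = (0,7) ∈ E(G2) ✓
  (4,10) → (φ(4),φ(10)) = (0,5) ∈ E(G2) ✓
  (5,8) → (φ(5),φ(8)) = (1,11) ∈ E(G2) ✓
  (5,9) → (φ(5),φ(9)) = (1,7) ∈ E(G2) ✓
  (5,10) → (φ(5),φ(10)) = (1,5) ∈ E(G2) ✓
  (6,7) → (φ(6),φ(7)) = (3,10) ∈ E(G2) ✓
  (6,8) → (φ(6),φ(8)) = (3,11) ∈ E(G2) ✓
  (7,9) → (φ(7),φ(9)) = (7,10) ∈ E(G2) ✓
  (7,10) → (φ(7),φ(10)) = (5,10) ∈ E(G2) ✓
  (8,9) → (φ(8),φ(9)) = (7,11) ∈ E(G2) ✓
  (9,11) → (φ(9),φ(11)) = (6,7) ∈ E(G2) ✓
All 35 edges of G1 map to edges of G2, and |E(G1)| = |E(G2)| = 35, so φ is a bijection on edges as well as vertices. Hence G1 ≅ G2.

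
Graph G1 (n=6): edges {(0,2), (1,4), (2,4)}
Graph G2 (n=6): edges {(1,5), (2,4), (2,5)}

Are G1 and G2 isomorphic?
Yes, isomorphic

The graphs are isomorphic.
One valid mapping φ: V(G1) → V(G2): 0→1, 1→4, 2→5, 3→3, 4→2, 5→0

Verify φ preserves adjacency — for each edge of G1, its image is an edge of G2:
  (0,2) → (φ(0),φ(2)) = (1,5) ∈ E(G2) ✓
  (1,4) → (φ(1),φ(4)) = (2,4) ∈ E(G2) ✓
  (2,4) → (φ(2),φ(4)) = (2,5) ∈ E(G2) ✓
All 3 edges of G1 map to edges of G2, and |E(G1)| = |E(G2)| = 3, so φ is a bijection on edges as well as vertices. Hence G1 ≅ G2.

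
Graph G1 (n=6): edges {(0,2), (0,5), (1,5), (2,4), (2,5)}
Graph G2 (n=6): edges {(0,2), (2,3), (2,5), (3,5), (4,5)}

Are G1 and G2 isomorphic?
Yes, isomorphic

The graphs are isomorphic.
One valid mapping φ: V(G1) → V(G2): 0→3, 1→4, 2→2, 3→1, 4→0, 5→5

Verify φ preserves adjacency — for each edge of G1, its image is an edge of G2:
  (0,2) → (φ(0),φ(2)) = (2,3) ∈ E(G2) ✓
  (0,5) → (φ(0),φ(5)) = (3,5) ∈ E(G2) ✓
  (1,5) → (φ(1),φ(5)) = (4,5) ∈ E(G2) ✓
  (2,4) → (φ(2),φ(4)) = (0,2) ∈ E(G2) ✓
  (2,5) → (φ(2),φ(5)) = (2,5) ∈ E(G2) ✓
All 5 edges of G1 map to edges of G2, and |E(G1)| = |E(G2)| = 5, so φ is a bijection on edges as well as vertices. Hence G1 ≅ G2.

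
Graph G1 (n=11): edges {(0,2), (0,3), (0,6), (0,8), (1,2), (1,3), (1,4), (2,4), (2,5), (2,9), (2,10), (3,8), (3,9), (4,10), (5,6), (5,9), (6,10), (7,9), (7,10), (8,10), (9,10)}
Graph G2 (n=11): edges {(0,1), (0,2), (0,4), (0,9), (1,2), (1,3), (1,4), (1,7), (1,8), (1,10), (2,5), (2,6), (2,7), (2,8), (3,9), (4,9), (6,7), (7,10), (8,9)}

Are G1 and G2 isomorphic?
No, not isomorphic

The graphs are NOT isomorphic.

Counting triangles (3-cliques): G1 has 6, G2 has 7.
Triangle count is an isomorphism invariant, so differing triangle counts rule out isomorphism.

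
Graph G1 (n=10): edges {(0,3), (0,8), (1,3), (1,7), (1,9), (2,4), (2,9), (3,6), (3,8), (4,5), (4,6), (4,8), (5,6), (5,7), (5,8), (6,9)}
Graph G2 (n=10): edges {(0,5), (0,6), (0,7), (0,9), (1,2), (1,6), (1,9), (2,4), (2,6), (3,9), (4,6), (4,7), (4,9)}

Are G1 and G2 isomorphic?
No, not isomorphic

The graphs are NOT isomorphic.

Connected components of G1: 1 component(s) with vertex sets [[0, 1, 2, 3, 4, 5, 6, 7, 8, 9]], sizes [10].
Connected components of G2: 2 component(s) with vertex sets [[8], [0, 1, 2, 3, 4, 5, 6, 7, 9]], sizes [1, 9].
The number of connected components (and the multiset of component sizes) is an isomorphism invariant — an isomorphism maps each component of G1 bijectively onto a component of G2. Since G1 has 1 component(s) and G2 has 2, they cannot be isomorphic.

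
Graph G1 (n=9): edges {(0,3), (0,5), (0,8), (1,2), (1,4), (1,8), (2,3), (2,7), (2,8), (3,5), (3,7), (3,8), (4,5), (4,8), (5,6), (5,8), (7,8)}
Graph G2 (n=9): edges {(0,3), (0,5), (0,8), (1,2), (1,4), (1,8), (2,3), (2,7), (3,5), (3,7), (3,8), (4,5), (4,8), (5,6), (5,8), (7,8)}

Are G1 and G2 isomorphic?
No, not isomorphic

The graphs are NOT isomorphic.

Counting edges: G1 has 17 edge(s); G2 has 16 edge(s).
Edge count is an isomorphism invariant (a bijection on vertices induces a bijection on edges), so differing edge counts rule out isomorphism.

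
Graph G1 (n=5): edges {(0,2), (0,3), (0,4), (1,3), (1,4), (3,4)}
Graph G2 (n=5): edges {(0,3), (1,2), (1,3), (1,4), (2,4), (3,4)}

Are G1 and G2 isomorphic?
Yes, isomorphic

The graphs are isomorphic.
One valid mapping φ: V(G1) → V(G2): 0→3, 1→2, 2→0, 3→1, 4→4

Verify φ preserves adjacency — for each edge of G1, its image is an edge of G2:
  (0,2) → (φ(0),φ(2)) = (0,3) ∈ E(G2) ✓
  (0,3) → (φ(0),φ(3)) = (1,3) ∈ E(G2) ✓
  (0,4) → (φ(0),φ(4)) = (3,4) ∈ E(G2) ✓
  (1,3) → (φ(1),φ(3)) = (1,2) ∈ E(G2) ✓
  (1,4) → (φ(1),φ(4)) = (2,4) ∈ E(G2) ✓
  (3,4) → (φ(3),φ(4)) = (1,4) ∈ E(G2) ✓
All 6 edges of G1 map to edges of G2, and |E(G1)| = |E(G2)| = 6, so φ is a bijection on edges as well as vertices. Hence G1 ≅ G2.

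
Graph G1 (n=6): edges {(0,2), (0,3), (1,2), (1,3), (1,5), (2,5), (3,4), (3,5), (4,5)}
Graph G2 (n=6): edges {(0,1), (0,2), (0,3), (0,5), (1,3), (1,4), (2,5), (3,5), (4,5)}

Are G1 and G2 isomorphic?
Yes, isomorphic

The graphs are isomorphic.
One valid mapping φ: V(G1) → V(G2): 0→4, 1→3, 2→1, 3→5, 4→2, 5→0

Verify φ preserves adjacency — for each edge of G1, its image is an edge of G2:
  (0,2) → (φ(0),φ(2)) = (1,4) ∈ E(G2) ✓
  (0,3) → (φ(0),φ(3)) = (4,5) ∈ E(G2) ✓
  (1,2) → (φ(1),φ(2)) = (1,3) ∈ E(G2) ✓
  (1,3) → (φ(1),φ(3)) = (3,5) ∈ E(G2) ✓
  (1,5) → (φ(1),φ(5)) = (0,3) ∈ E(G2) ✓
  (2,5) → (φ(2),φ(5)) = (0,1) ∈ E(G2) ✓
  (3,4) → (φ(3),φ(4)) = (2,5) ∈ E(G2) ✓
  (3,5) → (φ(3),φ(5)) = (0,5) ∈ E(G2) ✓
  (4,5) → (φ(4),φ(5)) = (0,2) ∈ E(G2) ✓
All 9 edges of G1 map to edges of G2, and |E(G1)| = |E(G2)| = 9, so φ is a bijection on edges as well as vertices. Hence G1 ≅ G2.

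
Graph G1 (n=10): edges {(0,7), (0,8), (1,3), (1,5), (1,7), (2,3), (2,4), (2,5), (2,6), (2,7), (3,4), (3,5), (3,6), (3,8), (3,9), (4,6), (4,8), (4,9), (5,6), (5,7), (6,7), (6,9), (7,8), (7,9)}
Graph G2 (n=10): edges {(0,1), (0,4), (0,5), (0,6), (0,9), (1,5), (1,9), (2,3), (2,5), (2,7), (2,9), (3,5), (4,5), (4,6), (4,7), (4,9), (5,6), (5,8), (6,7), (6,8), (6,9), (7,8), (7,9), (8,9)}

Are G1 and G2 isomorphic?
Yes, isomorphic

The graphs are isomorphic.
One valid mapping φ: V(G1) → V(G2): 0→3, 1→1, 2→4, 3→9, 4→7, 5→0, 6→6, 7→5, 8→2, 9→8

Verify φ preserves adjacency — for each edge of G1, its image is an edge of G2:
  (0,7) → (φ(0),φ(7)) = (3,5) ∈ E(G2) ✓
  (0,8) → (φ(0),φ(8)) = (2,3) ∈ E(G2) ✓
  (1,3) → (φ(1),φ(3)) = (1,9) ∈ E(G2) ✓
  (1,5) → (φ(1),φ(5)) = (0,1) ∈ E(G2) ✓
  (1,7) → (φ(1),φ(7)) = (1,5) ∈ E(G2) ✓
  (2,3) → (φ(2),φ(3)) = (4,9) ∈ E(G2) ✓
  (2,4) → (φ(2),φ(4)) = (4,7) ∈ E(G2) ✓
  (2,5) → (φ(2),φ(5)) = (0,4) ∈ E(G2) ✓
  (2,6) → (φ(2),φ(6)) = (4,6) ∈ E(G2) ✓
  (2,7) → (φ(2),φ(7)) = (4,5) ∈ E(G2) ✓
  (3,4) → (φ(3),φ(4)) = (7,9) ∈ E(G2) ✓
  (3,5) → (φ(3),φ(5)) = (0,9) ∈ E(G2) ✓
  (3,6) → (φ(3),φ(6)) = (6,9) ∈ E(G2) ✓
  (3,8) → (φ(3),φ(8)) = (2,9) ∈ E(G2) ✓
  (3,9) → (φ(3),φ(9)) = (8,9) ∈ E(G2) ✓
  (4,6) → (φ(4),φ(6)) = (6,7) ∈ E(G2) ✓
  (4,8) → (φ(4),φ(8)) = (2,7) ∈ E(G2) ✓
  (4,9) → (φ(4),φ(9)) = (7,8) ∈ E(G2) ✓
  (5,6) → (φ(5),φ(6)) = (0,6) ∈ E(G2) ✓
  (5,7) → (φ(5),φ(7)) = (0,5) ∈ E(G2) ✓
  (6,7) → (φ(6),φ(7)) = (5,6) ∈ E(G2) ✓
  (6,9) → (φ(6),φ(9)) = (6,8) ∈ E(G2) ✓
  (7,8) → (φ(7),φ(8)) = (2,5) ∈ E(G2) ✓
  (7,9) → (φ(7),φ(9)) = (5,8) ∈ E(G2) ✓
All 24 edges of G1 map to edges of G2, and |E(G1)| = |E(G2)| = 24, so φ is a bijection on edges as well as vertices. Hence G1 ≅ G2.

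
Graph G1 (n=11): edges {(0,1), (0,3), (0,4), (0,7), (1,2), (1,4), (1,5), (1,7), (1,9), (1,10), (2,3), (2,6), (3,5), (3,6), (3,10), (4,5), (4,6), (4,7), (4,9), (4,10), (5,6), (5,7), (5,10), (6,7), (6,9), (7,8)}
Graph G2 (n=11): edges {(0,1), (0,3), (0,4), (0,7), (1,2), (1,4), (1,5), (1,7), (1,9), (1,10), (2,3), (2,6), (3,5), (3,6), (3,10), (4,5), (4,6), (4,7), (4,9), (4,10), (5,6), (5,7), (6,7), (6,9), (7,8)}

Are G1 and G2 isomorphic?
No, not isomorphic

The graphs are NOT isomorphic.

Counting edges: G1 has 26 edge(s); G2 has 25 edge(s).
Edge count is an isomorphism invariant (a bijection on vertices induces a bijection on edges), so differing edge counts rule out isomorphism.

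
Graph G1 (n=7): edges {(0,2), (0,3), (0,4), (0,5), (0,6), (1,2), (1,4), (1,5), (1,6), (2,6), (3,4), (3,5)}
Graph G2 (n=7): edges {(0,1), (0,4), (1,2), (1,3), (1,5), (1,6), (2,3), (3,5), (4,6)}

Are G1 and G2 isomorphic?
No, not isomorphic

The graphs are NOT isomorphic.

Degrees in G1: deg(0)=5, deg(1)=4, deg(2)=3, deg(3)=3, deg(4)=3, deg(5)=3, deg(6)=3.
Sorted degree sequence of G1: [5, 4, 3, 3, 3, 3, 3].
Degrees in G2: deg(0)=2, deg(1)=5, deg(2)=2, deg(3)=3, deg(4)=2, deg(5)=2, deg(6)=2.
Sorted degree sequence of G2: [5, 3, 2, 2, 2, 2, 2].
The (sorted) degree sequence is an isomorphism invariant, so since G1 and G2 have different degree sequences they cannot be isomorphic.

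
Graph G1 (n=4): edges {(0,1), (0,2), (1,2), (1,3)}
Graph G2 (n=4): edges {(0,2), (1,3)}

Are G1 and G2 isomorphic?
No, not isomorphic

The graphs are NOT isomorphic.

Connected components of G1: 1 component(s) with vertex sets [[0, 1, 2, 3]], sizes [4].
Connected components of G2: 2 component(s) with vertex sets [[0, 2], [1, 3]], sizes [2, 2].
The number of connected components (and the multiset of component sizes) is an isomorphism invariant — an isomorphism maps each component of G1 bijectively onto a component of G2. Since G1 has 1 component(s) and G2 has 2, they cannot be isomorphic.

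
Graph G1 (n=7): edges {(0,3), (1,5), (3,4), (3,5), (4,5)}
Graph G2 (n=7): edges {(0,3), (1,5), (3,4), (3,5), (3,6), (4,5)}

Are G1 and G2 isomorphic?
No, not isomorphic

The graphs are NOT isomorphic.

Counting edges: G1 has 5 edge(s); G2 has 6 edge(s).
Edge count is an isomorphism invariant (a bijection on vertices induces a bijection on edges), so differing edge counts rule out isomorphism.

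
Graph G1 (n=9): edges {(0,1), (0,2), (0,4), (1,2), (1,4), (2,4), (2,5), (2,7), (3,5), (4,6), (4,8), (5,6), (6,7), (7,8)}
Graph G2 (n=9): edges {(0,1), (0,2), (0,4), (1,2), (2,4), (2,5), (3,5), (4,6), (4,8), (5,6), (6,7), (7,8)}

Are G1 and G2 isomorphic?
No, not isomorphic

The graphs are NOT isomorphic.

Counting edges: G1 has 14 edge(s); G2 has 12 edge(s).
Edge count is an isomorphism invariant (a bijection on vertices induces a bijection on edges), so differing edge counts rule out isomorphism.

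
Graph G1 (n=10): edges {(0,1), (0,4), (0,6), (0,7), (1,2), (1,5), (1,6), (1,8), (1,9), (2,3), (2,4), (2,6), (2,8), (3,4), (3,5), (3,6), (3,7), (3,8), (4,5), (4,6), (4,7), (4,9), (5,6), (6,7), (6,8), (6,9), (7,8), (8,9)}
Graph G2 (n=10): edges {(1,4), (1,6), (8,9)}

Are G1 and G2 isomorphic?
No, not isomorphic

The graphs are NOT isomorphic.

Connected components of G1: 1 component(s) with vertex sets [[0, 1, 2, 3, 4, 5, 6, 7, 8, 9]], sizes [10].
Connected components of G2: 7 component(s) with vertex sets [[0], [2], [3], [5], [7], [8, 9], [1, 4, 6]], sizes [1, 1, 1, 1, 1, 2, 3].
The number of connected components (and the multiset of component sizes) is an isomorphism invariant — an isomorphism maps each component of G1 bijectively onto a component of G2. Since G1 has 1 component(s) and G2 has 7, they cannot be isomorphic.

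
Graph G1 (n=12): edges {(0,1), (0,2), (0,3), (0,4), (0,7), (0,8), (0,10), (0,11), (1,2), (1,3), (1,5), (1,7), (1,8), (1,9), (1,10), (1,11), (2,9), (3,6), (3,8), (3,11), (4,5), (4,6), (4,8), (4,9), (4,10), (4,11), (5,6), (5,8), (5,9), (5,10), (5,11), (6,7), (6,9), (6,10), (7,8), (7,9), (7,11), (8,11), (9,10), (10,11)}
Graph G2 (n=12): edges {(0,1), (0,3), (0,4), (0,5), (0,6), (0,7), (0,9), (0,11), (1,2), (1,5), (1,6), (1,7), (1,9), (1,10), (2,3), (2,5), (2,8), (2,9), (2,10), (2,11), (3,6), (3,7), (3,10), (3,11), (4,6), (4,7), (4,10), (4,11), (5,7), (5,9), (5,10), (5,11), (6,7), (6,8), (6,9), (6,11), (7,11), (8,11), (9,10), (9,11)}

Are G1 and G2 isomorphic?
Yes, isomorphic

The graphs are isomorphic.
One valid mapping φ: V(G1) → V(G2): 0→6, 1→11, 2→8, 3→4, 4→1, 5→5, 6→10, 7→3, 8→7, 9→2, 10→9, 11→0

Verify φ preserves adjacency — for each edge of G1, its image is an edge of G2:
  (0,1) → (φ(0),φ(1)) = (6,11) ∈ E(G2) ✓
  (0,2) → (φ(0),φ(2)) = (6,8) ∈ E(G2) ✓
  (0,3) → (φ(0),φ(3)) = (4,6) ∈ E(G2) ✓
  (0,4) → (φ(0),φ(4)) = (1,6) ∈ E(G2) ✓
  (0,7) → (φ(0),φ(7)) = (3,6) ∈ E(G2) ✓
  (0,8) → (φ(0),φ(8)) = (6,7) ∈ E(G2) ✓
  (0,10) → (φ(0),φ(10)) = (6,9) ∈ E(G2) ✓
  (0,11) → (φ(0),φ(11)) = (0,6) ∈ E(G2) ✓
  (1,2) → (φ(1),φ(2)) = (8,11) ∈ E(G2) ✓
  (1,3) → (φ(1),φ(3)) = (4,11) ∈ E(G2) ✓
  (1,5) → (φ(1),φ(5)) = (5,11) ∈ E(G2) ✓
  (1,7) → (φ(1),φ(7)) = (3,11) ∈ E(G2) ✓
  (1,8) → (φ(1),φ(8)) = (7,11) ∈ E(G2) ✓
  (1,9) → (φ(1),φ(9)) = (2,11) ∈ E(G2) ✓
  (1,10) → (φ(1),φ(10)) = (9,11) ∈ E(G2) ✓
  (1,11) → (φ(1),φ(11)) = (0,11) ∈ E(G2) ✓
  (2,9) → (φ(2),φ(9)) = (2,8) ∈ E(G2) ✓
  (3,6) → (φ(3),φ(6)) = (4,10) ∈ E(G2) ✓
  (3,8) → (φ(3),φ(8)) = (4,7) ∈ E(G2) ✓
  (3,11) → (φ(3),φ(11)) = (0,4) ∈ E(G2) ✓
  (4,5) → (φ(4),φ(5)) = (1,5) ∈ E(G2) ✓
  (4,6) → (φ(4),φ(6)) = (1,10) ∈ E(G2) ✓
  (4,8) → (φ(4),φ(8)) = (1,7) ∈ E(G2) ✓
  (4,9) → (φ(4),φ(9)) = (1,2) ∈ E(G2) ✓
  (4,10) → (φ(4),φ(10)) = (1,9) ∈ E(G2) ✓
  (4,11) → (φ(4),φ(11)) = (0,1) ∈ E(G2) ✓
  (5,6) → (φ(5),φ(6)) = (5,10) ∈ E(G2) ✓
  (5,8) → (φ(5),φ(8)) = (5,7) ∈ E(G2) ✓
  (5,9) → (φ(5),φ(9)) = (2,5) ∈ E(G2) ✓
  (5,10) → (φ(5),φ(10)) = (5,9) ∈ E(G2) ✓
  (5,11) → (φ(5),φ(11)) = (0,5) ∈ E(G2) ✓
  (6,7) → (φ(6),φ(7)) = (3,10) ∈ E(G2) ✓
  (6,9) → (φ(6),φ(9)) = (2,10) ∈ E(G2) ✓
  (6,10) → (φ(6),φ(10)) = (9,10) ∈ E(G2) ✓
  (7,8) → (φ(7),φ(8)) = (3,7) ∈ E(G2) ✓
  (7,9) → (φ(7),φ(9)) = (2,3) ∈ E(G2) ✓
  (7,11) → (φ(7),φ(11)) = (0,3) ∈ E(G2) ✓
  (8,11) → (φ(8),φ(11)) = (0,7) ∈ E(G2) ✓
  (9,10) → (φ(9),φ(10)) = (2,9) ∈ E(G2) ✓
  (10,11) → (φ(10),φ(11)) = (0,9) ∈ E(G2) ✓
All 40 edges of G1 map to edges of G2, and |E(G1)| = |E(G2)| = 40, so φ is a bijection on edges as well as vertices. Hence G1 ≅ G2.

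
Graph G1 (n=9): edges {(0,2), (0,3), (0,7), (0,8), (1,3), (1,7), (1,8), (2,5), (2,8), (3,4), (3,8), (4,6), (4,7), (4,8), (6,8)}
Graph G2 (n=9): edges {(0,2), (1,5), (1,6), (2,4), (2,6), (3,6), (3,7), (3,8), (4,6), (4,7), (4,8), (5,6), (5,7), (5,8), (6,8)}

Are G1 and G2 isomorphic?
Yes, isomorphic

The graphs are isomorphic.
One valid mapping φ: V(G1) → V(G2): 0→4, 1→3, 2→2, 3→8, 4→5, 5→0, 6→1, 7→7, 8→6

Verify φ preserves adjacency — for each edge of G1, its image is an edge of G2:
  (0,2) → (φ(0),φ(2)) = (2,4) ∈ E(G2) ✓
  (0,3) → (φ(0),φ(3)) = (4,8) ∈ E(G2) ✓
  (0,7) → (φ(0),φ(7)) = (4,7) ∈ E(G2) ✓
  (0,8) → (φ(0),φ(8)) = (4,6) ∈ E(G2) ✓
  (1,3) → (φ(1),φ(3)) = (3,8) ∈ E(G2) ✓
  (1,7) → (φ(1),φ(7)) = (3,7) ∈ E(G2) ✓
  (1,8) → (φ(1),φ(8)) = (3,6) ∈ E(G2) ✓
  (2,5) → (φ(2),φ(5)) = (0,2) ∈ E(G2) ✓
  (2,8) → (φ(2),φ(8)) = (2,6) ∈ E(G2) ✓
  (3,4) → (φ(3),φ(4)) = (5,8) ∈ E(G2) ✓
  (3,8) → (φ(3),φ(8)) = (6,8) ∈ E(G2) ✓
  (4,6) → (φ(4),φ(6)) = (1,5) ∈ E(G2) ✓
  (4,7) → (φ(4),φ(7)) = (5,7) ∈ E(G2) ✓
  (4,8) → (φ(4),φ(8)) = (5,6) ∈ E(G2) ✓
  (6,8) → (φ(6),φ(8)) = (1,6) ∈ E(G2) ✓
All 15 edges of G1 map to edges of G2, and |E(G1)| = |E(G2)| = 15, so φ is a bijection on edges as well as vertices. Hence G1 ≅ G2.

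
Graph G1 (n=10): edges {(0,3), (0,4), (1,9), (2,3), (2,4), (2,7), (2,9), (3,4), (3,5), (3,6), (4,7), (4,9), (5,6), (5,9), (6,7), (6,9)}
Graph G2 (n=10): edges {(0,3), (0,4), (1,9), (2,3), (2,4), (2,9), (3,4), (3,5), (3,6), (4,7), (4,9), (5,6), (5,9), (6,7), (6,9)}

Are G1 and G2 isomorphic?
No, not isomorphic

The graphs are NOT isomorphic.

Counting edges: G1 has 16 edge(s); G2 has 15 edge(s).
Edge count is an isomorphism invariant (a bijection on vertices induces a bijection on edges), so differing edge counts rule out isomorphism.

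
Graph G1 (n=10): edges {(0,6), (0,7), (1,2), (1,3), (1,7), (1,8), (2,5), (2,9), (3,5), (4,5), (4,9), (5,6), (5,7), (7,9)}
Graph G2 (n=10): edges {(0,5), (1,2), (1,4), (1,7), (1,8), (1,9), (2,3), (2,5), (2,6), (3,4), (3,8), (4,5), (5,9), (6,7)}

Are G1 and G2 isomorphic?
Yes, isomorphic

The graphs are isomorphic.
One valid mapping φ: V(G1) → V(G2): 0→6, 1→5, 2→4, 3→9, 4→8, 5→1, 6→7, 7→2, 8→0, 9→3

Verify φ preserves adjacency — for each edge of G1, its image is an edge of G2:
  (0,6) → (φ(0),φ(6)) = (6,7) ∈ E(G2) ✓
  (0,7) → (φ(0),φ(7)) = (2,6) ∈ E(G2) ✓
  (1,2) → (φ(1),φ(2)) = (4,5) ∈ E(G2) ✓
  (1,3) → (φ(1),φ(3)) = (5,9) ∈ E(G2) ✓
  (1,7) → (φ(1),φ(7)) = (2,5) ∈ E(G2) ✓
  (1,8) → (φ(1),φ(8)) = (0,5) ∈ E(G2) ✓
  (2,5) → (φ(2),φ(5)) = (1,4) ∈ E(G2) ✓
  (2,9) → (φ(2),φ(9)) = (3,4) ∈ E(G2) ✓
  (3,5) → (φ(3),φ(5)) = (1,9) ∈ E(G2) ✓
  (4,5) → (φ(4),φ(5)) = (1,8) ∈ E(G2) ✓
  (4,9) → (φ(4),φ(9)) = (3,8) ∈ E(G2) ✓
  (5,6) → (φ(5),φ(6)) = (1,7) ∈ E(G2) ✓
  (5,7) → (φ(5),φ(7)) = (1,2) ∈ E(G2) ✓
  (7,9) → (φ(7),φ(9)) = (2,3) ∈ E(G2) ✓
All 14 edges of G1 map to edges of G2, and |E(G1)| = |E(G2)| = 14, so φ is a bijection on edges as well as vertices. Hence G1 ≅ G2.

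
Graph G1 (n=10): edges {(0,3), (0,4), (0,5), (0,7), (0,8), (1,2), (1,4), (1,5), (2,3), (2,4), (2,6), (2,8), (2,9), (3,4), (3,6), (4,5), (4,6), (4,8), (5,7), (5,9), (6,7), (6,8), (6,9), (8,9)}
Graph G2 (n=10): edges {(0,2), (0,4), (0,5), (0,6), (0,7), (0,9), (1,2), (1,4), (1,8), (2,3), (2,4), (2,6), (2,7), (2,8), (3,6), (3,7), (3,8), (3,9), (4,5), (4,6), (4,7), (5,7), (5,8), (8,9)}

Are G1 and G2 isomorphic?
Yes, isomorphic

The graphs are isomorphic.
One valid mapping φ: V(G1) → V(G2): 0→3, 1→1, 2→4, 3→6, 4→2, 5→8, 6→0, 7→9, 8→7, 9→5

Verify φ preserves adjacency — for each edge of G1, its image is an edge of G2:
  (0,3) → (φ(0),φ(3)) = (3,6) ∈ E(G2) ✓
  (0,4) → (φ(0),φ(4)) = (2,3) ∈ E(G2) ✓
  (0,5) → (φ(0),φ(5)) = (3,8) ∈ E(G2) ✓
  (0,7) → (φ(0),φ(7)) = (3,9) ∈ E(G2) ✓
  (0,8) → (φ(0),φ(8)) = (3,7) ∈ E(G2) ✓
  (1,2) → (φ(1),φ(2)) = (1,4) ∈ E(G2) ✓
  (1,4) → (φ(1),φ(4)) = (1,2) ∈ E(G2) ✓
  (1,5) → (φ(1),φ(5)) = (1,8) ∈ E(G2) ✓
  (2,3) → (φ(2),φ(3)) = (4,6) ∈ E(G2) ✓
  (2,4) → (φ(2),φ(4)) = (2,4) ∈ E(G2) ✓
  (2,6) → (φ(2),φ(6)) = (0,4) ∈ E(G2) ✓
  (2,8) → (φ(2),φ(8)) = (4,7) ∈ E(G2) ✓
  (2,9) → (φ(2),φ(9)) = (4,5) ∈ E(G2) ✓
  (3,4) → (φ(3),φ(4)) = (2,6) ∈ E(G2) ✓
  (3,6) → (φ(3),φ(6)) = (0,6) ∈ E(G2) ✓
  (4,5) → (φ(4),φ(5)) = (2,8) ∈ E(G2) ✓
  (4,6) → (φ(4),φ(6)) = (0,2) ∈ E(G2) ✓
  (4,8) → (φ(4),φ(8)) = (2,7) ∈ E(G2) ✓
  (5,7) → (φ(5),φ(7)) = (8,9) ∈ E(G2) ✓
  (5,9) → (φ(5),φ(9)) = (5,8) ∈ E(G2) ✓
  (6,7) → (φ(6),φ(7)) = (0,9) ∈ E(G2) ✓
  (6,8) → (φ(6),φ(8)) = (0,7) ∈ E(G2) ✓
  (6,9) → (φ(6),φ(9)) = (0,5) ∈ E(G2) ✓
  (8,9) → (φ(8),φ(9)) = (5,7) ∈ E(G2) ✓
All 24 edges of G1 map to edges of G2, and |E(G1)| = |E(G2)| = 24, so φ is a bijection on edges as well as vertices. Hence G1 ≅ G2.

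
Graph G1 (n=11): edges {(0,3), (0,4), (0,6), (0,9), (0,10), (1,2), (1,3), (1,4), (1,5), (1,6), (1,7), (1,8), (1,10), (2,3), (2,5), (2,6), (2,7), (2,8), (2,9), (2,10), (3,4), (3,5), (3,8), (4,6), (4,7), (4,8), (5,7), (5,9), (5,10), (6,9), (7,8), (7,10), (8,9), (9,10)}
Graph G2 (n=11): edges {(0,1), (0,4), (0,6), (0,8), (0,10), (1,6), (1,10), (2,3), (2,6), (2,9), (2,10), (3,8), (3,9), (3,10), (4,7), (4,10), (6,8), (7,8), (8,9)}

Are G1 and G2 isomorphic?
No, not isomorphic

The graphs are NOT isomorphic.

Degrees in G1: deg(0)=5, deg(1)=8, deg(2)=8, deg(3)=6, deg(4)=6, deg(5)=6, deg(6)=5, deg(7)=6, deg(8)=6, deg(9)=6, deg(10)=6.
Sorted degree sequence of G1: [8, 8, 6, 6, 6, 6, 6, 6, 6, 5, 5].
Degrees in G2: deg(0)=5, deg(1)=3, deg(2)=4, deg(3)=4, deg(4)=3, deg(5)=0, deg(6)=4, deg(7)=2, deg(8)=5, deg(9)=3, deg(10)=5.
Sorted degree sequence of G2: [5, 5, 5, 4, 4, 4, 3, 3, 3, 2, 0].
The (sorted) degree sequence is an isomorphism invariant, so since G1 and G2 have different degree sequences they cannot be isomorphic.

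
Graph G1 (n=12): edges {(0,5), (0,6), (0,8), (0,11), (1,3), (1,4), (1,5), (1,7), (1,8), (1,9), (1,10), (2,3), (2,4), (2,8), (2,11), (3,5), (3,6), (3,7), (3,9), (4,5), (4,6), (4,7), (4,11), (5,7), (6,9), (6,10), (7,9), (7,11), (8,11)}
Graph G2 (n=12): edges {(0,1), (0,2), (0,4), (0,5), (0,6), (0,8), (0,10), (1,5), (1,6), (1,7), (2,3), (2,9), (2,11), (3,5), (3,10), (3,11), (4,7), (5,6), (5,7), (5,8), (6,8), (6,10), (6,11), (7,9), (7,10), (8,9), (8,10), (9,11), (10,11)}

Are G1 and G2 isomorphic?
Yes, isomorphic

The graphs are isomorphic.
One valid mapping φ: V(G1) → V(G2): 0→9, 1→0, 2→3, 3→5, 4→10, 5→8, 6→7, 7→6, 8→2, 9→1, 10→4, 11→11

Verify φ preserves adjacency — for each edge of G1, its image is an edge of G2:
  (0,5) → (φ(0),φ(5)) = (8,9) ∈ E(G2) ✓
  (0,6) → (φ(0),φ(6)) = (7,9) ∈ E(G2) ✓
  (0,8) → (φ(0),φ(8)) = (2,9) ∈ E(G2) ✓
  (0,11) → (φ(0),φ(11)) = (9,11) ∈ E(G2) ✓
  (1,3) → (φ(1),φ(3)) = (0,5) ∈ E(G2) ✓
  (1,4) → (φ(1),φ(4)) = (0,10) ∈ E(G2) ✓
  (1,5) → (φ(1),φ(5)) = (0,8) ∈ E(G2) ✓
  (1,7) → (φ(1),φ(7)) = (0,6) ∈ E(G2) ✓
  (1,8) → (φ(1),φ(8)) = (0,2) ∈ E(G2) ✓
  (1,9) → (φ(1),φ(9)) = (0,1) ∈ E(G2) ✓
  (1,10) → (φ(1),φ(10)) = (0,4) ∈ E(G2) ✓
  (2,3) → (φ(2),φ(3)) = (3,5) ∈ E(G2) ✓
  (2,4) → (φ(2),φ(4)) = (3,10) ∈ E(G2) ✓
  (2,8) → (φ(2),φ(8)) = (2,3) ∈ E(G2) ✓
  (2,11) → (φ(2),φ(11)) = (3,11) ∈ E(G2) ✓
  (3,5) → (φ(3),φ(5)) = (5,8) ∈ E(G2) ✓
  (3,6) → (φ(3),φ(6)) = (5,7) ∈ E(G2) ✓
  (3,7) → (φ(3),φ(7)) = (5,6) ∈ E(G2) ✓
  (3,9) → (φ(3),φ(9)) = (1,5) ∈ E(G2) ✓
  (4,5) → (φ(4),φ(5)) = (8,10) ∈ E(G2) ✓
  (4,6) → (φ(4),φ(6)) = (7,10) ∈ E(G2) ✓
  (4,7) → (φ(4),φ(7)) = (6,10) ∈ E(G2) ✓
  (4,11) → (φ(4),φ(11)) = (10,11) ∈ E(G2) ✓
  (5,7) → (φ(5),φ(7)) = (6,8) ∈ E(G2) ✓
  (6,9) → (φ(6),φ(9)) = (1,7) ∈ E(G2) ✓
  (6,10) → (φ(6),φ(10)) = (4,7) ∈ E(G2) ✓
  (7,9) → (φ(7),φ(9)) = (1,6) ∈ E(G2) ✓
  (7,11) → (φ(7),φ(11)) = (6,11) ∈ E(G2) ✓
  (8,11) → (φ(8),φ(11)) = (2,11) ∈ E(G2) ✓
All 29 edges of G1 map to edges of G2, and |E(G1)| = |E(G2)| = 29, so φ is a bijection on edges as well as vertices. Hence G1 ≅ G2.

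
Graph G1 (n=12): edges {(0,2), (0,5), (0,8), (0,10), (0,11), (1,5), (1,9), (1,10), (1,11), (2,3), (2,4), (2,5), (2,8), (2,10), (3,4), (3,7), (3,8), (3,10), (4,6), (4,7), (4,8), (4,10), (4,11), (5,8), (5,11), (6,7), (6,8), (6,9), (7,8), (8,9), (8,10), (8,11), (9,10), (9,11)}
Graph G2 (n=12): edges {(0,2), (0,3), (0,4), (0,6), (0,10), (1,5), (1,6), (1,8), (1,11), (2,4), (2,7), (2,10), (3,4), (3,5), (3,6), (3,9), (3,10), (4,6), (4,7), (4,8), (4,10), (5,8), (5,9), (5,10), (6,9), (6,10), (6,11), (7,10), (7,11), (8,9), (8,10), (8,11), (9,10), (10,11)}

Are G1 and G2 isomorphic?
Yes, isomorphic

The graphs are isomorphic.
One valid mapping φ: V(G1) → V(G2): 0→9, 1→1, 2→3, 3→0, 4→4, 5→5, 6→7, 7→2, 8→10, 9→11, 10→6, 11→8

Verify φ preserves adjacency — for each edge of G1, its image is an edge of G2:
  (0,2) → (φ(0),φ(2)) = (3,9) ∈ E(G2) ✓
  (0,5) → (φ(0),φ(5)) = (5,9) ∈ E(G2) ✓
  (0,8) → (φ(0),φ(8)) = (9,10) ∈ E(G2) ✓
  (0,10) → (φ(0),φ(10)) = (6,9) ∈ E(G2) ✓
  (0,11) → (φ(0),φ(11)) = (8,9) ∈ E(G2) ✓
  (1,5) → (φ(1),φ(5)) = (1,5) ∈ E(G2) ✓
  (1,9) → (φ(1),φ(9)) = (1,11) ∈ E(G2) ✓
  (1,10) → (φ(1),φ(10)) = (1,6) ∈ E(G2) ✓
  (1,11) → (φ(1),φ(11)) = (1,8) ∈ E(G2) ✓
  (2,3) → (φ(2),φ(3)) = (0,3) ∈ E(G2) ✓
  (2,4) → (φ(2),φ(4)) = (3,4) ∈ E(G2) ✓
  (2,5) → (φ(2),φ(5)) = (3,5) ∈ E(G2) ✓
  (2,8) → (φ(2),φ(8)) = (3,10) ∈ E(G2) ✓
  (2,10) → (φ(2),φ(10)) = (3,6) ∈ E(G2) ✓
  (3,4) → (φ(3),φ(4)) = (0,4) ∈ E(G2) ✓
  (3,7) → (φ(3),φ(7)) = (0,2) ∈ E(G2) ✓
  (3,8) → (φ(3),φ(8)) = (0,10) ∈ E(G2) ✓
  (3,10) → (φ(3),φ(10)) = (0,6) ∈ E(G2) ✓
  (4,6) → (φ(4),φ(6)) = (4,7) ∈ E(G2) ✓
  (4,7) → (φ(4),φ(7)) = (2,4) ∈ E(G2) ✓
  (4,8) → (φ(4),φ(8)) = (4,10) ∈ E(G2) ✓
  (4,10) → (φ(4),φ(10)) = (4,6) ∈ E(G2) ✓
  (4,11) → (φ(4),φ(11)) = (4,8) ∈ E(G2) ✓
  (5,8) → (φ(5),φ(8)) = (5,10) ∈ E(G2) ✓
  (5,11) → (φ(5),φ(11)) = (5,8) ∈ E(G2) ✓
  (6,7) → (φ(6),φ(7)) = (2,7) ∈ E(G2) ✓
  (6,8) → (φ(6),φ(8)) = (7,10) ∈ E(G2) ✓
  (6,9) → (φ(6),φ(9)) = (7,11) ∈ E(G2) ✓
  (7,8) → (φ(7),φ(8)) = (2,10) ∈ E(G2) ✓
  (8,9) → (φ(8),φ(9)) = (10,11) ∈ E(G2) ✓
  (8,10) → (φ(8),φ(10)) = (6,10) ∈ E(G2) ✓
  (8,11) → (φ(8),φ(11)) = (8,10) ∈ E(G2) ✓
  (9,10) → (φ(9),φ(10)) = (6,11) ∈ E(G2) ✓
  (9,11) → (φ(9),φ(11)) = (8,11) ∈ E(G2) ✓
All 34 edges of G1 map to edges of G2, and |E(G1)| = |E(G2)| = 34, so φ is a bijection on edges as well as vertices. Hence G1 ≅ G2.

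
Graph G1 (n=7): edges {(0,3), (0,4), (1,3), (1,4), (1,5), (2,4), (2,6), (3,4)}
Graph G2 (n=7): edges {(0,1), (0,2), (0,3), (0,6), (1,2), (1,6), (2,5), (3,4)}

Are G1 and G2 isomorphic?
Yes, isomorphic

The graphs are isomorphic.
One valid mapping φ: V(G1) → V(G2): 0→6, 1→2, 2→3, 3→1, 4→0, 5→5, 6→4

Verify φ preserves adjacency — for each edge of G1, its image is an edge of G2:
  (0,3) → (φ(0),φ(3)) = (1,6) ∈ E(G2) ✓
  (0,4) → (φ(0),φ(4)) = (0,6) ∈ E(G2) ✓
  (1,3) → (φ(1),φ(3)) = (1,2) ∈ E(G2) ✓
  (1,4) → (φ(1),φ(4)) = (0,2) ∈ E(G2) ✓
  (1,5) → (φ(1),φ(5)) = (2,5) ∈ E(G2) ✓
  (2,4) → (φ(2),φ(4)) = (0,3) ∈ E(G2) ✓
  (2,6) → (φ(2),φ(6)) = (3,4) ∈ E(G2) ✓
  (3,4) → (φ(3),φ(4)) = (0,1) ∈ E(G2) ✓
All 8 edges of G1 map to edges of G2, and |E(G1)| = |E(G2)| = 8, so φ is a bijection on edges as well as vertices. Hence G1 ≅ G2.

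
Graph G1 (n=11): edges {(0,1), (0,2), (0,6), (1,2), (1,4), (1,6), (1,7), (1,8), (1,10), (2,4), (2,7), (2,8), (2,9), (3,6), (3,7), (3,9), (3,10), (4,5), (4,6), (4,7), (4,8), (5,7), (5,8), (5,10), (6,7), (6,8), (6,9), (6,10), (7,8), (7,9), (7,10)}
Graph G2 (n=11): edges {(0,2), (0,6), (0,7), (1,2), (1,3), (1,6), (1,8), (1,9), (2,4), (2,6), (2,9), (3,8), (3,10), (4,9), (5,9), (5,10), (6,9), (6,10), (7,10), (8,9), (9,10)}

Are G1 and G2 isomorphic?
No, not isomorphic

The graphs are NOT isomorphic.

Counting triangles (3-cliques): G1 has 32, G2 has 10.
Triangle count is an isomorphism invariant, so differing triangle counts rule out isomorphism.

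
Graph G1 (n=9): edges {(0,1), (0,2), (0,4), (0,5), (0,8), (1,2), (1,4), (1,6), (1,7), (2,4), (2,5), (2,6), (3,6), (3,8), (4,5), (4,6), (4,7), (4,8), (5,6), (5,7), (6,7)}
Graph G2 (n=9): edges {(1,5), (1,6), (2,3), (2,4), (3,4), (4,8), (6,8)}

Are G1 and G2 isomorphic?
No, not isomorphic

The graphs are NOT isomorphic.

Connected components of G1: 1 component(s) with vertex sets [[0, 1, 2, 3, 4, 5, 6, 7, 8]], sizes [9].
Connected components of G2: 3 component(s) with vertex sets [[0], [7], [1, 2, 3, 4, 5, 6, 8]], sizes [1, 1, 7].
The number of connected components (and the multiset of component sizes) is an isomorphism invariant — an isomorphism maps each component of G1 bijectively onto a component of G2. Since G1 has 1 component(s) and G2 has 3, they cannot be isomorphic.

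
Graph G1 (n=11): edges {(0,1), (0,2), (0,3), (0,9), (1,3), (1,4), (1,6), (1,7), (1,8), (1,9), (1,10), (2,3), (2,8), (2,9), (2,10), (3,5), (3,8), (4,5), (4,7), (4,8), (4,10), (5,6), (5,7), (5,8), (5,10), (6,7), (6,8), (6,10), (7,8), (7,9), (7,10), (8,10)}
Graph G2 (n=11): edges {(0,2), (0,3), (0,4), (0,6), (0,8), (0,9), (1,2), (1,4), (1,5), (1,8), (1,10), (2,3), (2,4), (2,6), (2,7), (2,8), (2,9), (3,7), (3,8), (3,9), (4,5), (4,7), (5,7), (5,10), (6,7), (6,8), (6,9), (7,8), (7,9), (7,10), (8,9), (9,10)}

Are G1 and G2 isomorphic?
Yes, isomorphic

The graphs are isomorphic.
One valid mapping φ: V(G1) → V(G2): 0→5, 1→7, 2→1, 3→4, 4→6, 5→0, 6→3, 7→9, 8→2, 9→10, 10→8

Verify φ preserves adjacency — for each edge of G1, its image is an edge of G2:
  (0,1) → (φ(0),φ(1)) = (5,7) ∈ E(G2) ✓
  (0,2) → (φ(0),φ(2)) = (1,5) ∈ E(G2) ✓
  (0,3) → (φ(0),φ(3)) = (4,5) ∈ E(G2) ✓
  (0,9) → (φ(0),φ(9)) = (5,10) ∈ E(G2) ✓
  (1,3) → (φ(1),φ(3)) = (4,7) ∈ E(G2) ✓
  (1,4) → (φ(1),φ(4)) = (6,7) ∈ E(G2) ✓
  (1,6) → (φ(1),φ(6)) = (3,7) ∈ E(G2) ✓
  (1,7) → (φ(1),φ(7)) = (7,9) ∈ E(G2) ✓
  (1,8) → (φ(1),φ(8)) = (2,7) ∈ E(G2) ✓
  (1,9) → (φ(1),φ(9)) = (7,10) ∈ E(G2) ✓
  (1,10) → (φ(1),φ(10)) = (7,8) ∈ E(G2) ✓
  (2,3) → (φ(2),φ(3)) = (1,4) ∈ E(G2) ✓
  (2,8) → (φ(2),φ(8)) = (1,2) ∈ E(G2) ✓
  (2,9) → (φ(2),φ(9)) = (1,10) ∈ E(G2) ✓
  (2,10) → (φ(2),φ(10)) = (1,8) ∈ E(G2) ✓
  (3,5) → (φ(3),φ(5)) = (0,4) ∈ E(G2) ✓
  (3,8) → (φ(3),φ(8)) = (2,4) ∈ E(G2) ✓
  (4,5) → (φ(4),φ(5)) = (0,6) ∈ E(G2) ✓
  (4,7) → (φ(4),φ(7)) = (6,9) ∈ E(G2) ✓
  (4,8) → (φ(4),φ(8)) = (2,6) ∈ E(G2) ✓
  (4,10) → (φ(4),φ(10)) = (6,8) ∈ E(G2) ✓
  (5,6) → (φ(5),φ(6)) = (0,3) ∈ E(G2) ✓
  (5,7) → (φ(5),φ(7)) = (0,9) ∈ E(G2) ✓
  (5,8) → (φ(5),φ(8)) = (0,2) ∈ E(G2) ✓
  (5,10) → (φ(5),φ(10)) = (0,8) ∈ E(G2) ✓
  (6,7) → (φ(6),φ(7)) = (3,9) ∈ E(G2) ✓
  (6,8) → (φ(6),φ(8)) = (2,3) ∈ E(G2) ✓
  (6,10) → (φ(6),φ(10)) = (3,8) ∈ E(G2) ✓
  (7,8) → (φ(7),φ(8)) = (2,9) ∈ E(G2) ✓
  (7,9) → (φ(7),φ(9)) = (9,10) ∈ E(G2) ✓
  (7,10) → (φ(7),φ(10)) = (8,9) ∈ E(G2) ✓
  (8,10) → (φ(8),φ(10)) = (2,8) ∈ E(G2) ✓
All 32 edges of G1 map to edges of G2, and |E(G1)| = |E(G2)| = 32, so φ is a bijection on edges as well as vertices. Hence G1 ≅ G2.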